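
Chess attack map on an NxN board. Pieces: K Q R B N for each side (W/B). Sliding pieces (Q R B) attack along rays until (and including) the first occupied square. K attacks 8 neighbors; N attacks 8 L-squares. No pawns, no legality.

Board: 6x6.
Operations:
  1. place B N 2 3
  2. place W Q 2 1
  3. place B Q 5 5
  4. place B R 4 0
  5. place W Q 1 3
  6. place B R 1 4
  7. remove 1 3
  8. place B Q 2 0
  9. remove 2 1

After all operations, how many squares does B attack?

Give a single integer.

Answer: 31

Derivation:
Op 1: place BN@(2,3)
Op 2: place WQ@(2,1)
Op 3: place BQ@(5,5)
Op 4: place BR@(4,0)
Op 5: place WQ@(1,3)
Op 6: place BR@(1,4)
Op 7: remove (1,3)
Op 8: place BQ@(2,0)
Op 9: remove (2,1)
Per-piece attacks for B:
  BR@(1,4): attacks (1,5) (1,3) (1,2) (1,1) (1,0) (2,4) (3,4) (4,4) (5,4) (0,4)
  BQ@(2,0): attacks (2,1) (2,2) (2,3) (3,0) (4,0) (1,0) (0,0) (3,1) (4,2) (5,3) (1,1) (0,2) [ray(0,1) blocked at (2,3); ray(1,0) blocked at (4,0)]
  BN@(2,3): attacks (3,5) (4,4) (1,5) (0,4) (3,1) (4,2) (1,1) (0,2)
  BR@(4,0): attacks (4,1) (4,2) (4,3) (4,4) (4,5) (5,0) (3,0) (2,0) [ray(-1,0) blocked at (2,0)]
  BQ@(5,5): attacks (5,4) (5,3) (5,2) (5,1) (5,0) (4,5) (3,5) (2,5) (1,5) (0,5) (4,4) (3,3) (2,2) (1,1) (0,0)
Union (31 distinct): (0,0) (0,2) (0,4) (0,5) (1,0) (1,1) (1,2) (1,3) (1,5) (2,0) (2,1) (2,2) (2,3) (2,4) (2,5) (3,0) (3,1) (3,3) (3,4) (3,5) (4,0) (4,1) (4,2) (4,3) (4,4) (4,5) (5,0) (5,1) (5,2) (5,3) (5,4)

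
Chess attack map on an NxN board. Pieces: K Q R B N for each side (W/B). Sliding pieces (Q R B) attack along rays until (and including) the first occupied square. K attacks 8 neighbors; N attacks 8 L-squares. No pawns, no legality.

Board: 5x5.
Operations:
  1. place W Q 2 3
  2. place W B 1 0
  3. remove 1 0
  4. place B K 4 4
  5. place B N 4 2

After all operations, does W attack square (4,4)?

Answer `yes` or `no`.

Answer: no

Derivation:
Op 1: place WQ@(2,3)
Op 2: place WB@(1,0)
Op 3: remove (1,0)
Op 4: place BK@(4,4)
Op 5: place BN@(4,2)
Per-piece attacks for W:
  WQ@(2,3): attacks (2,4) (2,2) (2,1) (2,0) (3,3) (4,3) (1,3) (0,3) (3,4) (3,2) (4,1) (1,4) (1,2) (0,1)
W attacks (4,4): no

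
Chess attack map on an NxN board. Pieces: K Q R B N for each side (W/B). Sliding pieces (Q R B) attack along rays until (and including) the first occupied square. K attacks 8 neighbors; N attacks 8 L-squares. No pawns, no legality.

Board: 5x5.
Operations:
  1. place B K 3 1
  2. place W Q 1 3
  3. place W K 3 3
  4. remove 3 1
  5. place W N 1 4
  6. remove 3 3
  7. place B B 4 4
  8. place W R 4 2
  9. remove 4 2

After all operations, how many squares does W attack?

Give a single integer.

Answer: 14

Derivation:
Op 1: place BK@(3,1)
Op 2: place WQ@(1,3)
Op 3: place WK@(3,3)
Op 4: remove (3,1)
Op 5: place WN@(1,4)
Op 6: remove (3,3)
Op 7: place BB@(4,4)
Op 8: place WR@(4,2)
Op 9: remove (4,2)
Per-piece attacks for W:
  WQ@(1,3): attacks (1,4) (1,2) (1,1) (1,0) (2,3) (3,3) (4,3) (0,3) (2,4) (2,2) (3,1) (4,0) (0,4) (0,2) [ray(0,1) blocked at (1,4)]
  WN@(1,4): attacks (2,2) (3,3) (0,2)
Union (14 distinct): (0,2) (0,3) (0,4) (1,0) (1,1) (1,2) (1,4) (2,2) (2,3) (2,4) (3,1) (3,3) (4,0) (4,3)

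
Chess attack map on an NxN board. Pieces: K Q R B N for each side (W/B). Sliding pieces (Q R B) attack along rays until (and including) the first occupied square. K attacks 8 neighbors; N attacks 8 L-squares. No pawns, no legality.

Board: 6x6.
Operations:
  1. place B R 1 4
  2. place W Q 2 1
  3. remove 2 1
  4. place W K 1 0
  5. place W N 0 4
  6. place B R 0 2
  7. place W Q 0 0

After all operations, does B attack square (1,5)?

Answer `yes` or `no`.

Answer: yes

Derivation:
Op 1: place BR@(1,4)
Op 2: place WQ@(2,1)
Op 3: remove (2,1)
Op 4: place WK@(1,0)
Op 5: place WN@(0,4)
Op 6: place BR@(0,2)
Op 7: place WQ@(0,0)
Per-piece attacks for B:
  BR@(0,2): attacks (0,3) (0,4) (0,1) (0,0) (1,2) (2,2) (3,2) (4,2) (5,2) [ray(0,1) blocked at (0,4); ray(0,-1) blocked at (0,0)]
  BR@(1,4): attacks (1,5) (1,3) (1,2) (1,1) (1,0) (2,4) (3,4) (4,4) (5,4) (0,4) [ray(0,-1) blocked at (1,0); ray(-1,0) blocked at (0,4)]
B attacks (1,5): yes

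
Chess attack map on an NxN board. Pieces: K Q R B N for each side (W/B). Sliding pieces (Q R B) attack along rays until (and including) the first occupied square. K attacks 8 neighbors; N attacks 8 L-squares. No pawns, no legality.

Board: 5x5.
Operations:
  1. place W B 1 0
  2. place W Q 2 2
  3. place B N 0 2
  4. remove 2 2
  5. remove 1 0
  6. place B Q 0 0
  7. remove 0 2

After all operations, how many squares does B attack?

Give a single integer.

Answer: 12

Derivation:
Op 1: place WB@(1,0)
Op 2: place WQ@(2,2)
Op 3: place BN@(0,2)
Op 4: remove (2,2)
Op 5: remove (1,0)
Op 6: place BQ@(0,0)
Op 7: remove (0,2)
Per-piece attacks for B:
  BQ@(0,0): attacks (0,1) (0,2) (0,3) (0,4) (1,0) (2,0) (3,0) (4,0) (1,1) (2,2) (3,3) (4,4)
Union (12 distinct): (0,1) (0,2) (0,3) (0,4) (1,0) (1,1) (2,0) (2,2) (3,0) (3,3) (4,0) (4,4)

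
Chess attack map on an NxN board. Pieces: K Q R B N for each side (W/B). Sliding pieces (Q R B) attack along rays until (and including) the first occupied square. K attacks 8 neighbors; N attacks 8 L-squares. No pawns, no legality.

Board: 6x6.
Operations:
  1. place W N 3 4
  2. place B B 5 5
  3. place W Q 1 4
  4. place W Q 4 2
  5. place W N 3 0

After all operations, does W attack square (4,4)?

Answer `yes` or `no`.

Op 1: place WN@(3,4)
Op 2: place BB@(5,5)
Op 3: place WQ@(1,4)
Op 4: place WQ@(4,2)
Op 5: place WN@(3,0)
Per-piece attacks for W:
  WQ@(1,4): attacks (1,5) (1,3) (1,2) (1,1) (1,0) (2,4) (3,4) (0,4) (2,5) (2,3) (3,2) (4,1) (5,0) (0,5) (0,3) [ray(1,0) blocked at (3,4)]
  WN@(3,0): attacks (4,2) (5,1) (2,2) (1,1)
  WN@(3,4): attacks (5,5) (1,5) (4,2) (5,3) (2,2) (1,3)
  WQ@(4,2): attacks (4,3) (4,4) (4,5) (4,1) (4,0) (5,2) (3,2) (2,2) (1,2) (0,2) (5,3) (5,1) (3,3) (2,4) (1,5) (3,1) (2,0)
W attacks (4,4): yes

Answer: yes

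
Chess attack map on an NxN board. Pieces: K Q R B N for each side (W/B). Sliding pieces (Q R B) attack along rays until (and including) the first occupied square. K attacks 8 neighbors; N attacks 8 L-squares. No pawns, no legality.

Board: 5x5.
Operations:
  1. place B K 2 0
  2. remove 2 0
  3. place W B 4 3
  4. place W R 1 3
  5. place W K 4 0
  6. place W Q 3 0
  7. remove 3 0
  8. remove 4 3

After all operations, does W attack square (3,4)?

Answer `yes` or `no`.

Answer: no

Derivation:
Op 1: place BK@(2,0)
Op 2: remove (2,0)
Op 3: place WB@(4,3)
Op 4: place WR@(1,3)
Op 5: place WK@(4,0)
Op 6: place WQ@(3,0)
Op 7: remove (3,0)
Op 8: remove (4,3)
Per-piece attacks for W:
  WR@(1,3): attacks (1,4) (1,2) (1,1) (1,0) (2,3) (3,3) (4,3) (0,3)
  WK@(4,0): attacks (4,1) (3,0) (3,1)
W attacks (3,4): no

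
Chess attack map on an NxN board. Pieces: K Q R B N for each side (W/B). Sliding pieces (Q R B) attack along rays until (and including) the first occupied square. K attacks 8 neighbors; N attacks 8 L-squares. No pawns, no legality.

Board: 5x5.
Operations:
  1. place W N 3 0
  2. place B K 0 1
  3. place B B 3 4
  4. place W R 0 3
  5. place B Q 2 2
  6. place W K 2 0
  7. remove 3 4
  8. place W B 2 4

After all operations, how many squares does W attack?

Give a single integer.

Op 1: place WN@(3,0)
Op 2: place BK@(0,1)
Op 3: place BB@(3,4)
Op 4: place WR@(0,3)
Op 5: place BQ@(2,2)
Op 6: place WK@(2,0)
Op 7: remove (3,4)
Op 8: place WB@(2,4)
Per-piece attacks for W:
  WR@(0,3): attacks (0,4) (0,2) (0,1) (1,3) (2,3) (3,3) (4,3) [ray(0,-1) blocked at (0,1)]
  WK@(2,0): attacks (2,1) (3,0) (1,0) (3,1) (1,1)
  WB@(2,4): attacks (3,3) (4,2) (1,3) (0,2)
  WN@(3,0): attacks (4,2) (2,2) (1,1)
Union (14 distinct): (0,1) (0,2) (0,4) (1,0) (1,1) (1,3) (2,1) (2,2) (2,3) (3,0) (3,1) (3,3) (4,2) (4,3)

Answer: 14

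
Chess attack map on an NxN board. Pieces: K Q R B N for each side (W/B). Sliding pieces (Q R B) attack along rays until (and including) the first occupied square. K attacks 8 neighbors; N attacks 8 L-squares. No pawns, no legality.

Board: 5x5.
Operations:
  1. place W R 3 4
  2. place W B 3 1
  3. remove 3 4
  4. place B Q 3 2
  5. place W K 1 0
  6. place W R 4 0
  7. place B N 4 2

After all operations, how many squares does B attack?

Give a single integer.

Op 1: place WR@(3,4)
Op 2: place WB@(3,1)
Op 3: remove (3,4)
Op 4: place BQ@(3,2)
Op 5: place WK@(1,0)
Op 6: place WR@(4,0)
Op 7: place BN@(4,2)
Per-piece attacks for B:
  BQ@(3,2): attacks (3,3) (3,4) (3,1) (4,2) (2,2) (1,2) (0,2) (4,3) (4,1) (2,3) (1,4) (2,1) (1,0) [ray(0,-1) blocked at (3,1); ray(1,0) blocked at (4,2); ray(-1,-1) blocked at (1,0)]
  BN@(4,2): attacks (3,4) (2,3) (3,0) (2,1)
Union (14 distinct): (0,2) (1,0) (1,2) (1,4) (2,1) (2,2) (2,3) (3,0) (3,1) (3,3) (3,4) (4,1) (4,2) (4,3)

Answer: 14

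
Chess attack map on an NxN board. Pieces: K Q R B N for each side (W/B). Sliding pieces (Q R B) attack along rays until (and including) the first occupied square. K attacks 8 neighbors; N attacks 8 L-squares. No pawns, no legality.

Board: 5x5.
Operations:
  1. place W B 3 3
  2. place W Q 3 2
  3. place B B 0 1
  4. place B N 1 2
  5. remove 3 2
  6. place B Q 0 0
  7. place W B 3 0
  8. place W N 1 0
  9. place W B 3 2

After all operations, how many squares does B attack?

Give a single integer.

Op 1: place WB@(3,3)
Op 2: place WQ@(3,2)
Op 3: place BB@(0,1)
Op 4: place BN@(1,2)
Op 5: remove (3,2)
Op 6: place BQ@(0,0)
Op 7: place WB@(3,0)
Op 8: place WN@(1,0)
Op 9: place WB@(3,2)
Per-piece attacks for B:
  BQ@(0,0): attacks (0,1) (1,0) (1,1) (2,2) (3,3) [ray(0,1) blocked at (0,1); ray(1,0) blocked at (1,0); ray(1,1) blocked at (3,3)]
  BB@(0,1): attacks (1,2) (1,0) [ray(1,1) blocked at (1,2); ray(1,-1) blocked at (1,0)]
  BN@(1,2): attacks (2,4) (3,3) (0,4) (2,0) (3,1) (0,0)
Union (11 distinct): (0,0) (0,1) (0,4) (1,0) (1,1) (1,2) (2,0) (2,2) (2,4) (3,1) (3,3)

Answer: 11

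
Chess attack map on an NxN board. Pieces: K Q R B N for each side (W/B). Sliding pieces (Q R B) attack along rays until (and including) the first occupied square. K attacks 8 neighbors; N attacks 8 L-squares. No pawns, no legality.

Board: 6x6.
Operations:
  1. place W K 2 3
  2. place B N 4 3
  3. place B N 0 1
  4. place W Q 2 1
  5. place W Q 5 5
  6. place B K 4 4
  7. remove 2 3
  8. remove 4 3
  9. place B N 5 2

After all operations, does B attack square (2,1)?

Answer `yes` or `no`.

Op 1: place WK@(2,3)
Op 2: place BN@(4,3)
Op 3: place BN@(0,1)
Op 4: place WQ@(2,1)
Op 5: place WQ@(5,5)
Op 6: place BK@(4,4)
Op 7: remove (2,3)
Op 8: remove (4,3)
Op 9: place BN@(5,2)
Per-piece attacks for B:
  BN@(0,1): attacks (1,3) (2,2) (2,0)
  BK@(4,4): attacks (4,5) (4,3) (5,4) (3,4) (5,5) (5,3) (3,5) (3,3)
  BN@(5,2): attacks (4,4) (3,3) (4,0) (3,1)
B attacks (2,1): no

Answer: no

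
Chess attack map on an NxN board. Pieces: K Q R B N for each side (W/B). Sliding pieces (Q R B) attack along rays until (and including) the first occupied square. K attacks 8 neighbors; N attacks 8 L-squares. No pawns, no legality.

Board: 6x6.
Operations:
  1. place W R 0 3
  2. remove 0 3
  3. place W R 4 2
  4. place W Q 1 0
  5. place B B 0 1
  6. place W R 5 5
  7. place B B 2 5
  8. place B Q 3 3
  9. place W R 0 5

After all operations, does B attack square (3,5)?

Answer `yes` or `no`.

Answer: yes

Derivation:
Op 1: place WR@(0,3)
Op 2: remove (0,3)
Op 3: place WR@(4,2)
Op 4: place WQ@(1,0)
Op 5: place BB@(0,1)
Op 6: place WR@(5,5)
Op 7: place BB@(2,5)
Op 8: place BQ@(3,3)
Op 9: place WR@(0,5)
Per-piece attacks for B:
  BB@(0,1): attacks (1,2) (2,3) (3,4) (4,5) (1,0) [ray(1,-1) blocked at (1,0)]
  BB@(2,5): attacks (3,4) (4,3) (5,2) (1,4) (0,3)
  BQ@(3,3): attacks (3,4) (3,5) (3,2) (3,1) (3,0) (4,3) (5,3) (2,3) (1,3) (0,3) (4,4) (5,5) (4,2) (2,4) (1,5) (2,2) (1,1) (0,0) [ray(1,1) blocked at (5,5); ray(1,-1) blocked at (4,2)]
B attacks (3,5): yes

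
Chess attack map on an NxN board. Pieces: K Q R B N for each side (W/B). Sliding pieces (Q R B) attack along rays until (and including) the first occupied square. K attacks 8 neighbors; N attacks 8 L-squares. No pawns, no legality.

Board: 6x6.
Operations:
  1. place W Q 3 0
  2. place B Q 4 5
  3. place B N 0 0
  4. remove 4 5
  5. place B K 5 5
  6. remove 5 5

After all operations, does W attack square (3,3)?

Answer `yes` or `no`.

Answer: yes

Derivation:
Op 1: place WQ@(3,0)
Op 2: place BQ@(4,5)
Op 3: place BN@(0,0)
Op 4: remove (4,5)
Op 5: place BK@(5,5)
Op 6: remove (5,5)
Per-piece attacks for W:
  WQ@(3,0): attacks (3,1) (3,2) (3,3) (3,4) (3,5) (4,0) (5,0) (2,0) (1,0) (0,0) (4,1) (5,2) (2,1) (1,2) (0,3) [ray(-1,0) blocked at (0,0)]
W attacks (3,3): yes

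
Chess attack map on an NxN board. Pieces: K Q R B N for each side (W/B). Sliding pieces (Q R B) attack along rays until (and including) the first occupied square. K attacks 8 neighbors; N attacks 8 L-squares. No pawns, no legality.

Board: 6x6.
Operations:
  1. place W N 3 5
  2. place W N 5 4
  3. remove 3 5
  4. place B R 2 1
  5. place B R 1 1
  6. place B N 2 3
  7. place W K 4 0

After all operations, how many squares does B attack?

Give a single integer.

Answer: 19

Derivation:
Op 1: place WN@(3,5)
Op 2: place WN@(5,4)
Op 3: remove (3,5)
Op 4: place BR@(2,1)
Op 5: place BR@(1,1)
Op 6: place BN@(2,3)
Op 7: place WK@(4,0)
Per-piece attacks for B:
  BR@(1,1): attacks (1,2) (1,3) (1,4) (1,5) (1,0) (2,1) (0,1) [ray(1,0) blocked at (2,1)]
  BR@(2,1): attacks (2,2) (2,3) (2,0) (3,1) (4,1) (5,1) (1,1) [ray(0,1) blocked at (2,3); ray(-1,0) blocked at (1,1)]
  BN@(2,3): attacks (3,5) (4,4) (1,5) (0,4) (3,1) (4,2) (1,1) (0,2)
Union (19 distinct): (0,1) (0,2) (0,4) (1,0) (1,1) (1,2) (1,3) (1,4) (1,5) (2,0) (2,1) (2,2) (2,3) (3,1) (3,5) (4,1) (4,2) (4,4) (5,1)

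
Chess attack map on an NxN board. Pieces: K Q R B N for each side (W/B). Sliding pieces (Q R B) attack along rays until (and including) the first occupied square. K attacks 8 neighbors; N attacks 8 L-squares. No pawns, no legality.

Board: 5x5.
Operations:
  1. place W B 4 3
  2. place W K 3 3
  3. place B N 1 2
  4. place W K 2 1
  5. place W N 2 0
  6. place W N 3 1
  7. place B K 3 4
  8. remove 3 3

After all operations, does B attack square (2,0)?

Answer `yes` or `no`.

Answer: yes

Derivation:
Op 1: place WB@(4,3)
Op 2: place WK@(3,3)
Op 3: place BN@(1,2)
Op 4: place WK@(2,1)
Op 5: place WN@(2,0)
Op 6: place WN@(3,1)
Op 7: place BK@(3,4)
Op 8: remove (3,3)
Per-piece attacks for B:
  BN@(1,2): attacks (2,4) (3,3) (0,4) (2,0) (3,1) (0,0)
  BK@(3,4): attacks (3,3) (4,4) (2,4) (4,3) (2,3)
B attacks (2,0): yes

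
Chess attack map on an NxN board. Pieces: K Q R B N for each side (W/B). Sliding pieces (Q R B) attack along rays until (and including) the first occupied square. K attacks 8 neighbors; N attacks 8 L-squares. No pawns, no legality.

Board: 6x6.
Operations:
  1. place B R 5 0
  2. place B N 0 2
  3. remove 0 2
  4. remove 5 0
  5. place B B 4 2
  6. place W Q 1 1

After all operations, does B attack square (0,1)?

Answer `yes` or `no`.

Op 1: place BR@(5,0)
Op 2: place BN@(0,2)
Op 3: remove (0,2)
Op 4: remove (5,0)
Op 5: place BB@(4,2)
Op 6: place WQ@(1,1)
Per-piece attacks for B:
  BB@(4,2): attacks (5,3) (5,1) (3,3) (2,4) (1,5) (3,1) (2,0)
B attacks (0,1): no

Answer: no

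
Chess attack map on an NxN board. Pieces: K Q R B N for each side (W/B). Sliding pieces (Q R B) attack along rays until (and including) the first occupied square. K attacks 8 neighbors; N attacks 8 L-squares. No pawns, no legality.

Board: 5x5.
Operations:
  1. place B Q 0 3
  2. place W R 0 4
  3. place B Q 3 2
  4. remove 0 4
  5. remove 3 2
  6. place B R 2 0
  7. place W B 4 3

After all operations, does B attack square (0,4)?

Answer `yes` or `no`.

Answer: yes

Derivation:
Op 1: place BQ@(0,3)
Op 2: place WR@(0,4)
Op 3: place BQ@(3,2)
Op 4: remove (0,4)
Op 5: remove (3,2)
Op 6: place BR@(2,0)
Op 7: place WB@(4,3)
Per-piece attacks for B:
  BQ@(0,3): attacks (0,4) (0,2) (0,1) (0,0) (1,3) (2,3) (3,3) (4,3) (1,4) (1,2) (2,1) (3,0) [ray(1,0) blocked at (4,3)]
  BR@(2,0): attacks (2,1) (2,2) (2,3) (2,4) (3,0) (4,0) (1,0) (0,0)
B attacks (0,4): yes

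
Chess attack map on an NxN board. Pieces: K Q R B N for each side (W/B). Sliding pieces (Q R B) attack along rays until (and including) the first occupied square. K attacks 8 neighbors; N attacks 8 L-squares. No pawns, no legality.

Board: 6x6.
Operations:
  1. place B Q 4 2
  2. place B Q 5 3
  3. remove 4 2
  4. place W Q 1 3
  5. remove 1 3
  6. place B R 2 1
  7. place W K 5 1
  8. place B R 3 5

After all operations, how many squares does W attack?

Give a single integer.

Answer: 5

Derivation:
Op 1: place BQ@(4,2)
Op 2: place BQ@(5,3)
Op 3: remove (4,2)
Op 4: place WQ@(1,3)
Op 5: remove (1,3)
Op 6: place BR@(2,1)
Op 7: place WK@(5,1)
Op 8: place BR@(3,5)
Per-piece attacks for W:
  WK@(5,1): attacks (5,2) (5,0) (4,1) (4,2) (4,0)
Union (5 distinct): (4,0) (4,1) (4,2) (5,0) (5,2)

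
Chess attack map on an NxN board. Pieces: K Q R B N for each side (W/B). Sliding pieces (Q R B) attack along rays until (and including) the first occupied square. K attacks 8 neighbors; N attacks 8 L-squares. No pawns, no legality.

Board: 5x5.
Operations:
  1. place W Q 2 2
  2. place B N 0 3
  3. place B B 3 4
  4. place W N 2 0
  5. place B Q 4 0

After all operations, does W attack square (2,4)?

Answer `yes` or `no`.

Op 1: place WQ@(2,2)
Op 2: place BN@(0,3)
Op 3: place BB@(3,4)
Op 4: place WN@(2,0)
Op 5: place BQ@(4,0)
Per-piece attacks for W:
  WN@(2,0): attacks (3,2) (4,1) (1,2) (0,1)
  WQ@(2,2): attacks (2,3) (2,4) (2,1) (2,0) (3,2) (4,2) (1,2) (0,2) (3,3) (4,4) (3,1) (4,0) (1,3) (0,4) (1,1) (0,0) [ray(0,-1) blocked at (2,0); ray(1,-1) blocked at (4,0)]
W attacks (2,4): yes

Answer: yes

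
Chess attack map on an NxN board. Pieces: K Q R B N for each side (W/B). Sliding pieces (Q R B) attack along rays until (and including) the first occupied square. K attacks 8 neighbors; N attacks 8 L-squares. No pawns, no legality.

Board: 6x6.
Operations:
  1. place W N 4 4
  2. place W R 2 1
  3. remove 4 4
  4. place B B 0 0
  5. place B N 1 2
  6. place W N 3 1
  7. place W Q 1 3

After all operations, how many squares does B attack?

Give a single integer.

Op 1: place WN@(4,4)
Op 2: place WR@(2,1)
Op 3: remove (4,4)
Op 4: place BB@(0,0)
Op 5: place BN@(1,2)
Op 6: place WN@(3,1)
Op 7: place WQ@(1,3)
Per-piece attacks for B:
  BB@(0,0): attacks (1,1) (2,2) (3,3) (4,4) (5,5)
  BN@(1,2): attacks (2,4) (3,3) (0,4) (2,0) (3,1) (0,0)
Union (10 distinct): (0,0) (0,4) (1,1) (2,0) (2,2) (2,4) (3,1) (3,3) (4,4) (5,5)

Answer: 10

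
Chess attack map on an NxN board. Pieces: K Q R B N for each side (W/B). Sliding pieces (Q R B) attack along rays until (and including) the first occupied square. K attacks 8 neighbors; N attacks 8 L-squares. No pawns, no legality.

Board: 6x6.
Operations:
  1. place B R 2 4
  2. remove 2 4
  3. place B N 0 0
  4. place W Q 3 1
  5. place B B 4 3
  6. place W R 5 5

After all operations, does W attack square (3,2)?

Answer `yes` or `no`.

Op 1: place BR@(2,4)
Op 2: remove (2,4)
Op 3: place BN@(0,0)
Op 4: place WQ@(3,1)
Op 5: place BB@(4,3)
Op 6: place WR@(5,5)
Per-piece attacks for W:
  WQ@(3,1): attacks (3,2) (3,3) (3,4) (3,5) (3,0) (4,1) (5,1) (2,1) (1,1) (0,1) (4,2) (5,3) (4,0) (2,2) (1,3) (0,4) (2,0)
  WR@(5,5): attacks (5,4) (5,3) (5,2) (5,1) (5,0) (4,5) (3,5) (2,5) (1,5) (0,5)
W attacks (3,2): yes

Answer: yes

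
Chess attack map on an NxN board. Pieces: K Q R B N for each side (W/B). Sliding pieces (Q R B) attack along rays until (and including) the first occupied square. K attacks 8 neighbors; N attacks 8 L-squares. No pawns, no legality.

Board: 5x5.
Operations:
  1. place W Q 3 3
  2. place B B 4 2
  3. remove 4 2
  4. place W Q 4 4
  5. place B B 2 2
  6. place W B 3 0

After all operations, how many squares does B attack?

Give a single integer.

Answer: 7

Derivation:
Op 1: place WQ@(3,3)
Op 2: place BB@(4,2)
Op 3: remove (4,2)
Op 4: place WQ@(4,4)
Op 5: place BB@(2,2)
Op 6: place WB@(3,0)
Per-piece attacks for B:
  BB@(2,2): attacks (3,3) (3,1) (4,0) (1,3) (0,4) (1,1) (0,0) [ray(1,1) blocked at (3,3)]
Union (7 distinct): (0,0) (0,4) (1,1) (1,3) (3,1) (3,3) (4,0)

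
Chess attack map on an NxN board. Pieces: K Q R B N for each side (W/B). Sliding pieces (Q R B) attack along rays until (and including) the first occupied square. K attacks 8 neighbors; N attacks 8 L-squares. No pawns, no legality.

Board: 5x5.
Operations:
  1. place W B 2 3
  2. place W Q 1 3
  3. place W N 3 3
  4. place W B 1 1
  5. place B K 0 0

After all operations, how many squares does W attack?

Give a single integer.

Answer: 19

Derivation:
Op 1: place WB@(2,3)
Op 2: place WQ@(1,3)
Op 3: place WN@(3,3)
Op 4: place WB@(1,1)
Op 5: place BK@(0,0)
Per-piece attacks for W:
  WB@(1,1): attacks (2,2) (3,3) (2,0) (0,2) (0,0) [ray(1,1) blocked at (3,3); ray(-1,-1) blocked at (0,0)]
  WQ@(1,3): attacks (1,4) (1,2) (1,1) (2,3) (0,3) (2,4) (2,2) (3,1) (4,0) (0,4) (0,2) [ray(0,-1) blocked at (1,1); ray(1,0) blocked at (2,3)]
  WB@(2,3): attacks (3,4) (3,2) (4,1) (1,4) (1,2) (0,1)
  WN@(3,3): attacks (1,4) (4,1) (2,1) (1,2)
Union (19 distinct): (0,0) (0,1) (0,2) (0,3) (0,4) (1,1) (1,2) (1,4) (2,0) (2,1) (2,2) (2,3) (2,4) (3,1) (3,2) (3,3) (3,4) (4,0) (4,1)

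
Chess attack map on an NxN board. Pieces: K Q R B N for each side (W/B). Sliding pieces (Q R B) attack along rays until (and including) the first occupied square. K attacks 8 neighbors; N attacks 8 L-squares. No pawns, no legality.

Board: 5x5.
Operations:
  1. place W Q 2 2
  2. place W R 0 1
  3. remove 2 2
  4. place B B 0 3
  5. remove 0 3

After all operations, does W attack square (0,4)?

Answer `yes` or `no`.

Answer: yes

Derivation:
Op 1: place WQ@(2,2)
Op 2: place WR@(0,1)
Op 3: remove (2,2)
Op 4: place BB@(0,3)
Op 5: remove (0,3)
Per-piece attacks for W:
  WR@(0,1): attacks (0,2) (0,3) (0,4) (0,0) (1,1) (2,1) (3,1) (4,1)
W attacks (0,4): yes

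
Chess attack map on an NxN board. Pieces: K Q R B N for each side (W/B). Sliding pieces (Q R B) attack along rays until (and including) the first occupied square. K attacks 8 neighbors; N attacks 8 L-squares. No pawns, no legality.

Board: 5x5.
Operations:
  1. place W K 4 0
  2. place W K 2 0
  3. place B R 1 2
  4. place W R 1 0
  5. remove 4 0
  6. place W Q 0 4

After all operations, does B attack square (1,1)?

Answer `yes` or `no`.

Answer: yes

Derivation:
Op 1: place WK@(4,0)
Op 2: place WK@(2,0)
Op 3: place BR@(1,2)
Op 4: place WR@(1,0)
Op 5: remove (4,0)
Op 6: place WQ@(0,4)
Per-piece attacks for B:
  BR@(1,2): attacks (1,3) (1,4) (1,1) (1,0) (2,2) (3,2) (4,2) (0,2) [ray(0,-1) blocked at (1,0)]
B attacks (1,1): yes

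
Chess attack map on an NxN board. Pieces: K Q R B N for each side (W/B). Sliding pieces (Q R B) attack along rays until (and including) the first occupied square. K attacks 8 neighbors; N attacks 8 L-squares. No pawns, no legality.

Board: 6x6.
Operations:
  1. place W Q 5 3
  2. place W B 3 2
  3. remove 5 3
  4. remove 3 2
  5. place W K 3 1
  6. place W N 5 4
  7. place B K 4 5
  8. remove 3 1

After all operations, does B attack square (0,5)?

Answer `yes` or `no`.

Op 1: place WQ@(5,3)
Op 2: place WB@(3,2)
Op 3: remove (5,3)
Op 4: remove (3,2)
Op 5: place WK@(3,1)
Op 6: place WN@(5,4)
Op 7: place BK@(4,5)
Op 8: remove (3,1)
Per-piece attacks for B:
  BK@(4,5): attacks (4,4) (5,5) (3,5) (5,4) (3,4)
B attacks (0,5): no

Answer: no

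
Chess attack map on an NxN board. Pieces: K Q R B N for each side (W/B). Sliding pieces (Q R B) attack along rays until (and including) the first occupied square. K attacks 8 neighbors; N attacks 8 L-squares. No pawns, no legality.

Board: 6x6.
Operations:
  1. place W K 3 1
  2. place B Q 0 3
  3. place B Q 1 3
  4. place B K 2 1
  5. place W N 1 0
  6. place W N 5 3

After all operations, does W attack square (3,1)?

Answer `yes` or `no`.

Answer: yes

Derivation:
Op 1: place WK@(3,1)
Op 2: place BQ@(0,3)
Op 3: place BQ@(1,3)
Op 4: place BK@(2,1)
Op 5: place WN@(1,0)
Op 6: place WN@(5,3)
Per-piece attacks for W:
  WN@(1,0): attacks (2,2) (3,1) (0,2)
  WK@(3,1): attacks (3,2) (3,0) (4,1) (2,1) (4,2) (4,0) (2,2) (2,0)
  WN@(5,3): attacks (4,5) (3,4) (4,1) (3,2)
W attacks (3,1): yes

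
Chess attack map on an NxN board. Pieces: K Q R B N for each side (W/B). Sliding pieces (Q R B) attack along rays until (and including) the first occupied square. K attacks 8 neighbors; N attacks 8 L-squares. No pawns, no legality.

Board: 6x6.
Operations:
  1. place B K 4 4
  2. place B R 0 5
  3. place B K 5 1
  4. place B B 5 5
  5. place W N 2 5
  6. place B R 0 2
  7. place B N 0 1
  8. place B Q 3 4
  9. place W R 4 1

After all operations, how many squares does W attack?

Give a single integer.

Op 1: place BK@(4,4)
Op 2: place BR@(0,5)
Op 3: place BK@(5,1)
Op 4: place BB@(5,5)
Op 5: place WN@(2,5)
Op 6: place BR@(0,2)
Op 7: place BN@(0,1)
Op 8: place BQ@(3,4)
Op 9: place WR@(4,1)
Per-piece attacks for W:
  WN@(2,5): attacks (3,3) (4,4) (1,3) (0,4)
  WR@(4,1): attacks (4,2) (4,3) (4,4) (4,0) (5,1) (3,1) (2,1) (1,1) (0,1) [ray(0,1) blocked at (4,4); ray(1,0) blocked at (5,1); ray(-1,0) blocked at (0,1)]
Union (12 distinct): (0,1) (0,4) (1,1) (1,3) (2,1) (3,1) (3,3) (4,0) (4,2) (4,3) (4,4) (5,1)

Answer: 12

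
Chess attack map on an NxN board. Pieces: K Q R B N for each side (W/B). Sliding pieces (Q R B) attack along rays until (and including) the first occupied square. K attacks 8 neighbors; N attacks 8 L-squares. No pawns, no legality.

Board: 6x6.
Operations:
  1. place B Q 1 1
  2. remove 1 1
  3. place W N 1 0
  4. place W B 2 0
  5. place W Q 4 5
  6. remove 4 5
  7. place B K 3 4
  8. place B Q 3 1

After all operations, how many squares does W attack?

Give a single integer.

Op 1: place BQ@(1,1)
Op 2: remove (1,1)
Op 3: place WN@(1,0)
Op 4: place WB@(2,0)
Op 5: place WQ@(4,5)
Op 6: remove (4,5)
Op 7: place BK@(3,4)
Op 8: place BQ@(3,1)
Per-piece attacks for W:
  WN@(1,0): attacks (2,2) (3,1) (0,2)
  WB@(2,0): attacks (3,1) (1,1) (0,2) [ray(1,1) blocked at (3,1)]
Union (4 distinct): (0,2) (1,1) (2,2) (3,1)

Answer: 4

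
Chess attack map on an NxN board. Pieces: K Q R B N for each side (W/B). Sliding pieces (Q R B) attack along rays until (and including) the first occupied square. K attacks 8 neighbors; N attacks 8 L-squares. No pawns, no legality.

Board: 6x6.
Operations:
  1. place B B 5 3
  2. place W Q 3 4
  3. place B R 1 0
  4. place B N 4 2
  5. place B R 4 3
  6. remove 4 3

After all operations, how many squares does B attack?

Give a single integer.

Op 1: place BB@(5,3)
Op 2: place WQ@(3,4)
Op 3: place BR@(1,0)
Op 4: place BN@(4,2)
Op 5: place BR@(4,3)
Op 6: remove (4,3)
Per-piece attacks for B:
  BR@(1,0): attacks (1,1) (1,2) (1,3) (1,4) (1,5) (2,0) (3,0) (4,0) (5,0) (0,0)
  BN@(4,2): attacks (5,4) (3,4) (2,3) (5,0) (3,0) (2,1)
  BB@(5,3): attacks (4,4) (3,5) (4,2) [ray(-1,-1) blocked at (4,2)]
Union (17 distinct): (0,0) (1,1) (1,2) (1,3) (1,4) (1,5) (2,0) (2,1) (2,3) (3,0) (3,4) (3,5) (4,0) (4,2) (4,4) (5,0) (5,4)

Answer: 17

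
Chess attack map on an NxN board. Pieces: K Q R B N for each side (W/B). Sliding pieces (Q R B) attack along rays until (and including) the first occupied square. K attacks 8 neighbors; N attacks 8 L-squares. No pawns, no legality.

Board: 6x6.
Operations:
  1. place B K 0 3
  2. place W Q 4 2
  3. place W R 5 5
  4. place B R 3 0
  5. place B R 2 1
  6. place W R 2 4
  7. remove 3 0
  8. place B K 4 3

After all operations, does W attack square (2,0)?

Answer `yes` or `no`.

Answer: yes

Derivation:
Op 1: place BK@(0,3)
Op 2: place WQ@(4,2)
Op 3: place WR@(5,5)
Op 4: place BR@(3,0)
Op 5: place BR@(2,1)
Op 6: place WR@(2,4)
Op 7: remove (3,0)
Op 8: place BK@(4,3)
Per-piece attacks for W:
  WR@(2,4): attacks (2,5) (2,3) (2,2) (2,1) (3,4) (4,4) (5,4) (1,4) (0,4) [ray(0,-1) blocked at (2,1)]
  WQ@(4,2): attacks (4,3) (4,1) (4,0) (5,2) (3,2) (2,2) (1,2) (0,2) (5,3) (5,1) (3,3) (2,4) (3,1) (2,0) [ray(0,1) blocked at (4,3); ray(-1,1) blocked at (2,4)]
  WR@(5,5): attacks (5,4) (5,3) (5,2) (5,1) (5,0) (4,5) (3,5) (2,5) (1,5) (0,5)
W attacks (2,0): yes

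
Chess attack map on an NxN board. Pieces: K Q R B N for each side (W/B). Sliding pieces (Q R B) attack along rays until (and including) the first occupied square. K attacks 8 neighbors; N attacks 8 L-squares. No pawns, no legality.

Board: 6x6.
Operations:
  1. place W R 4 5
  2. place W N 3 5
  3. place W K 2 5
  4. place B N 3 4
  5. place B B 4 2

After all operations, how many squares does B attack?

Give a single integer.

Answer: 11

Derivation:
Op 1: place WR@(4,5)
Op 2: place WN@(3,5)
Op 3: place WK@(2,5)
Op 4: place BN@(3,4)
Op 5: place BB@(4,2)
Per-piece attacks for B:
  BN@(3,4): attacks (5,5) (1,5) (4,2) (5,3) (2,2) (1,3)
  BB@(4,2): attacks (5,3) (5,1) (3,3) (2,4) (1,5) (3,1) (2,0)
Union (11 distinct): (1,3) (1,5) (2,0) (2,2) (2,4) (3,1) (3,3) (4,2) (5,1) (5,3) (5,5)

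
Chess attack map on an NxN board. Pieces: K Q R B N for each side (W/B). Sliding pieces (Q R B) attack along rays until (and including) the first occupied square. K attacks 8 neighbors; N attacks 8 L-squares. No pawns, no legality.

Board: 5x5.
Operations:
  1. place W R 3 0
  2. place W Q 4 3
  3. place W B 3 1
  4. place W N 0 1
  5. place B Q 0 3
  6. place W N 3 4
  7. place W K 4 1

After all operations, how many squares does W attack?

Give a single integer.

Op 1: place WR@(3,0)
Op 2: place WQ@(4,3)
Op 3: place WB@(3,1)
Op 4: place WN@(0,1)
Op 5: place BQ@(0,3)
Op 6: place WN@(3,4)
Op 7: place WK@(4,1)
Per-piece attacks for W:
  WN@(0,1): attacks (1,3) (2,2) (2,0)
  WR@(3,0): attacks (3,1) (4,0) (2,0) (1,0) (0,0) [ray(0,1) blocked at (3,1)]
  WB@(3,1): attacks (4,2) (4,0) (2,2) (1,3) (0,4) (2,0)
  WN@(3,4): attacks (4,2) (2,2) (1,3)
  WK@(4,1): attacks (4,2) (4,0) (3,1) (3,2) (3,0)
  WQ@(4,3): attacks (4,4) (4,2) (4,1) (3,3) (2,3) (1,3) (0,3) (3,4) (3,2) (2,1) (1,0) [ray(0,-1) blocked at (4,1); ray(-1,0) blocked at (0,3); ray(-1,1) blocked at (3,4)]
Union (18 distinct): (0,0) (0,3) (0,4) (1,0) (1,3) (2,0) (2,1) (2,2) (2,3) (3,0) (3,1) (3,2) (3,3) (3,4) (4,0) (4,1) (4,2) (4,4)

Answer: 18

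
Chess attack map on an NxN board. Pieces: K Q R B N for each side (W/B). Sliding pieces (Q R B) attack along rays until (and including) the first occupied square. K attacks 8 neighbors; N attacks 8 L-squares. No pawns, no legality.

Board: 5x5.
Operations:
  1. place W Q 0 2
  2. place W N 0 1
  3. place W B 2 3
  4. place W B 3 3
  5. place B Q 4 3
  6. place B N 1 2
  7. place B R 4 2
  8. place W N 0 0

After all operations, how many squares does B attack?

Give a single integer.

Answer: 17

Derivation:
Op 1: place WQ@(0,2)
Op 2: place WN@(0,1)
Op 3: place WB@(2,3)
Op 4: place WB@(3,3)
Op 5: place BQ@(4,3)
Op 6: place BN@(1,2)
Op 7: place BR@(4,2)
Op 8: place WN@(0,0)
Per-piece attacks for B:
  BN@(1,2): attacks (2,4) (3,3) (0,4) (2,0) (3,1) (0,0)
  BR@(4,2): attacks (4,3) (4,1) (4,0) (3,2) (2,2) (1,2) [ray(0,1) blocked at (4,3); ray(-1,0) blocked at (1,2)]
  BQ@(4,3): attacks (4,4) (4,2) (3,3) (3,4) (3,2) (2,1) (1,0) [ray(0,-1) blocked at (4,2); ray(-1,0) blocked at (3,3)]
Union (17 distinct): (0,0) (0,4) (1,0) (1,2) (2,0) (2,1) (2,2) (2,4) (3,1) (3,2) (3,3) (3,4) (4,0) (4,1) (4,2) (4,3) (4,4)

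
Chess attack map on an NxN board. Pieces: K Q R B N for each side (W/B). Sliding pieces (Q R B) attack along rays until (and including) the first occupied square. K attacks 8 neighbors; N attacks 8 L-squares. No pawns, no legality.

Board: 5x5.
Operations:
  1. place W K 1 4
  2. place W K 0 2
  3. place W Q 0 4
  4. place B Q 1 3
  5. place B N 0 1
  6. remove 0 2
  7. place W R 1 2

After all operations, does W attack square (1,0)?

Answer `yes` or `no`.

Answer: yes

Derivation:
Op 1: place WK@(1,4)
Op 2: place WK@(0,2)
Op 3: place WQ@(0,4)
Op 4: place BQ@(1,3)
Op 5: place BN@(0,1)
Op 6: remove (0,2)
Op 7: place WR@(1,2)
Per-piece attacks for W:
  WQ@(0,4): attacks (0,3) (0,2) (0,1) (1,4) (1,3) [ray(0,-1) blocked at (0,1); ray(1,0) blocked at (1,4); ray(1,-1) blocked at (1,3)]
  WR@(1,2): attacks (1,3) (1,1) (1,0) (2,2) (3,2) (4,2) (0,2) [ray(0,1) blocked at (1,3)]
  WK@(1,4): attacks (1,3) (2,4) (0,4) (2,3) (0,3)
W attacks (1,0): yes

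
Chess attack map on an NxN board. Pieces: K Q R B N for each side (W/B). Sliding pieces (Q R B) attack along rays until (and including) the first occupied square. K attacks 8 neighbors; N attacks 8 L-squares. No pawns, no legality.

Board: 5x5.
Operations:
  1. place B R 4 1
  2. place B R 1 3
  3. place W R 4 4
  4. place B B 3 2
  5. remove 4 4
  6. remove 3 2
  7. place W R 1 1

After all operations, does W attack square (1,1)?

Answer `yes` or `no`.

Op 1: place BR@(4,1)
Op 2: place BR@(1,3)
Op 3: place WR@(4,4)
Op 4: place BB@(3,2)
Op 5: remove (4,4)
Op 6: remove (3,2)
Op 7: place WR@(1,1)
Per-piece attacks for W:
  WR@(1,1): attacks (1,2) (1,3) (1,0) (2,1) (3,1) (4,1) (0,1) [ray(0,1) blocked at (1,3); ray(1,0) blocked at (4,1)]
W attacks (1,1): no

Answer: no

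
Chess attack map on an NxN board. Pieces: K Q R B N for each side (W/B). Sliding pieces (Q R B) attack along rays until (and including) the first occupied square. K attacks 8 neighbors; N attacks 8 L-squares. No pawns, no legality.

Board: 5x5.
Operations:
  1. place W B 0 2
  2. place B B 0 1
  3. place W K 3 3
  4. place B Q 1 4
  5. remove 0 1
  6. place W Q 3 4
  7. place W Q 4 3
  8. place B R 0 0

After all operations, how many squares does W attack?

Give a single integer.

Op 1: place WB@(0,2)
Op 2: place BB@(0,1)
Op 3: place WK@(3,3)
Op 4: place BQ@(1,4)
Op 5: remove (0,1)
Op 6: place WQ@(3,4)
Op 7: place WQ@(4,3)
Op 8: place BR@(0,0)
Per-piece attacks for W:
  WB@(0,2): attacks (1,3) (2,4) (1,1) (2,0)
  WK@(3,3): attacks (3,4) (3,2) (4,3) (2,3) (4,4) (4,2) (2,4) (2,2)
  WQ@(3,4): attacks (3,3) (4,4) (2,4) (1,4) (4,3) (2,3) (1,2) (0,1) [ray(0,-1) blocked at (3,3); ray(-1,0) blocked at (1,4); ray(1,-1) blocked at (4,3)]
  WQ@(4,3): attacks (4,4) (4,2) (4,1) (4,0) (3,3) (3,4) (3,2) (2,1) (1,0) [ray(-1,0) blocked at (3,3); ray(-1,1) blocked at (3,4)]
Union (19 distinct): (0,1) (1,0) (1,1) (1,2) (1,3) (1,4) (2,0) (2,1) (2,2) (2,3) (2,4) (3,2) (3,3) (3,4) (4,0) (4,1) (4,2) (4,3) (4,4)

Answer: 19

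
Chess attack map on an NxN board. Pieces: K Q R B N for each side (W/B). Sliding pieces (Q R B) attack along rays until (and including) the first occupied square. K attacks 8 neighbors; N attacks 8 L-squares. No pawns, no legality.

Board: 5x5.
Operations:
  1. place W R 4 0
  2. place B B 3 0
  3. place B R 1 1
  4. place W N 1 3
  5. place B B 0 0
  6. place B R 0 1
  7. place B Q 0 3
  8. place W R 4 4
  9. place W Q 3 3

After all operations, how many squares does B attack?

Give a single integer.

Answer: 14

Derivation:
Op 1: place WR@(4,0)
Op 2: place BB@(3,0)
Op 3: place BR@(1,1)
Op 4: place WN@(1,3)
Op 5: place BB@(0,0)
Op 6: place BR@(0,1)
Op 7: place BQ@(0,3)
Op 8: place WR@(4,4)
Op 9: place WQ@(3,3)
Per-piece attacks for B:
  BB@(0,0): attacks (1,1) [ray(1,1) blocked at (1,1)]
  BR@(0,1): attacks (0,2) (0,3) (0,0) (1,1) [ray(0,1) blocked at (0,3); ray(0,-1) blocked at (0,0); ray(1,0) blocked at (1,1)]
  BQ@(0,3): attacks (0,4) (0,2) (0,1) (1,3) (1,4) (1,2) (2,1) (3,0) [ray(0,-1) blocked at (0,1); ray(1,0) blocked at (1,3); ray(1,-1) blocked at (3,0)]
  BR@(1,1): attacks (1,2) (1,3) (1,0) (2,1) (3,1) (4,1) (0,1) [ray(0,1) blocked at (1,3); ray(-1,0) blocked at (0,1)]
  BB@(3,0): attacks (4,1) (2,1) (1,2) (0,3) [ray(-1,1) blocked at (0,3)]
Union (14 distinct): (0,0) (0,1) (0,2) (0,3) (0,4) (1,0) (1,1) (1,2) (1,3) (1,4) (2,1) (3,0) (3,1) (4,1)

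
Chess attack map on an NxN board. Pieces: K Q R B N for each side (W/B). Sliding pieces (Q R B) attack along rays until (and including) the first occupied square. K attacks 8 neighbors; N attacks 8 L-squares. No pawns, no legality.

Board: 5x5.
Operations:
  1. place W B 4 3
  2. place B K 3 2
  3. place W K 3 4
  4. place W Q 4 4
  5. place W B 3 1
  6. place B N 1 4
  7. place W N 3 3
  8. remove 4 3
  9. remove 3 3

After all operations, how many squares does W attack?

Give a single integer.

Answer: 15

Derivation:
Op 1: place WB@(4,3)
Op 2: place BK@(3,2)
Op 3: place WK@(3,4)
Op 4: place WQ@(4,4)
Op 5: place WB@(3,1)
Op 6: place BN@(1,4)
Op 7: place WN@(3,3)
Op 8: remove (4,3)
Op 9: remove (3,3)
Per-piece attacks for W:
  WB@(3,1): attacks (4,2) (4,0) (2,2) (1,3) (0,4) (2,0)
  WK@(3,4): attacks (3,3) (4,4) (2,4) (4,3) (2,3)
  WQ@(4,4): attacks (4,3) (4,2) (4,1) (4,0) (3,4) (3,3) (2,2) (1,1) (0,0) [ray(-1,0) blocked at (3,4)]
Union (15 distinct): (0,0) (0,4) (1,1) (1,3) (2,0) (2,2) (2,3) (2,4) (3,3) (3,4) (4,0) (4,1) (4,2) (4,3) (4,4)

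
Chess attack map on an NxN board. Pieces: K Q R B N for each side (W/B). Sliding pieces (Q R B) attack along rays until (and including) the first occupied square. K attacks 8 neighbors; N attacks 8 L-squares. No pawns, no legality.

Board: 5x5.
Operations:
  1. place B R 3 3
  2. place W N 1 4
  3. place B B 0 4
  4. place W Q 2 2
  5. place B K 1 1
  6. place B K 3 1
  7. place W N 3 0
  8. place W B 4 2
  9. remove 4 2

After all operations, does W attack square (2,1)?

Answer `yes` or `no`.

Answer: yes

Derivation:
Op 1: place BR@(3,3)
Op 2: place WN@(1,4)
Op 3: place BB@(0,4)
Op 4: place WQ@(2,2)
Op 5: place BK@(1,1)
Op 6: place BK@(3,1)
Op 7: place WN@(3,0)
Op 8: place WB@(4,2)
Op 9: remove (4,2)
Per-piece attacks for W:
  WN@(1,4): attacks (2,2) (3,3) (0,2)
  WQ@(2,2): attacks (2,3) (2,4) (2,1) (2,0) (3,2) (4,2) (1,2) (0,2) (3,3) (3,1) (1,3) (0,4) (1,1) [ray(1,1) blocked at (3,3); ray(1,-1) blocked at (3,1); ray(-1,1) blocked at (0,4); ray(-1,-1) blocked at (1,1)]
  WN@(3,0): attacks (4,2) (2,2) (1,1)
W attacks (2,1): yes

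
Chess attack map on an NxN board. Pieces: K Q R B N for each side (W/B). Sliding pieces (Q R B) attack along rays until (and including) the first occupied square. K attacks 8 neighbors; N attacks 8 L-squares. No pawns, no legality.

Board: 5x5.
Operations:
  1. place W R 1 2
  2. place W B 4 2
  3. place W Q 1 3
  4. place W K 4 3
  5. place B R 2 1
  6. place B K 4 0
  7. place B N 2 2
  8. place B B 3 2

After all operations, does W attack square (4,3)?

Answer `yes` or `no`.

Op 1: place WR@(1,2)
Op 2: place WB@(4,2)
Op 3: place WQ@(1,3)
Op 4: place WK@(4,3)
Op 5: place BR@(2,1)
Op 6: place BK@(4,0)
Op 7: place BN@(2,2)
Op 8: place BB@(3,2)
Per-piece attacks for W:
  WR@(1,2): attacks (1,3) (1,1) (1,0) (2,2) (0,2) [ray(0,1) blocked at (1,3); ray(1,0) blocked at (2,2)]
  WQ@(1,3): attacks (1,4) (1,2) (2,3) (3,3) (4,3) (0,3) (2,4) (2,2) (0,4) (0,2) [ray(0,-1) blocked at (1,2); ray(1,0) blocked at (4,3); ray(1,-1) blocked at (2,2)]
  WB@(4,2): attacks (3,3) (2,4) (3,1) (2,0)
  WK@(4,3): attacks (4,4) (4,2) (3,3) (3,4) (3,2)
W attacks (4,3): yes

Answer: yes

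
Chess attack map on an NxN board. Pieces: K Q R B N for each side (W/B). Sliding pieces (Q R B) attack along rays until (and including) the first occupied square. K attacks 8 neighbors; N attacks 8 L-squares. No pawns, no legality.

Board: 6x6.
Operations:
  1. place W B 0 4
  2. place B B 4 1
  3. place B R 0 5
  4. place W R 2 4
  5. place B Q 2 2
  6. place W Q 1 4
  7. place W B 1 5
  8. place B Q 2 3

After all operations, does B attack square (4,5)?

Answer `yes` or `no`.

Op 1: place WB@(0,4)
Op 2: place BB@(4,1)
Op 3: place BR@(0,5)
Op 4: place WR@(2,4)
Op 5: place BQ@(2,2)
Op 6: place WQ@(1,4)
Op 7: place WB@(1,5)
Op 8: place BQ@(2,3)
Per-piece attacks for B:
  BR@(0,5): attacks (0,4) (1,5) [ray(0,-1) blocked at (0,4); ray(1,0) blocked at (1,5)]
  BQ@(2,2): attacks (2,3) (2,1) (2,0) (3,2) (4,2) (5,2) (1,2) (0,2) (3,3) (4,4) (5,5) (3,1) (4,0) (1,3) (0,4) (1,1) (0,0) [ray(0,1) blocked at (2,3); ray(-1,1) blocked at (0,4)]
  BQ@(2,3): attacks (2,4) (2,2) (3,3) (4,3) (5,3) (1,3) (0,3) (3,4) (4,5) (3,2) (4,1) (1,4) (1,2) (0,1) [ray(0,1) blocked at (2,4); ray(0,-1) blocked at (2,2); ray(1,-1) blocked at (4,1); ray(-1,1) blocked at (1,4)]
  BB@(4,1): attacks (5,2) (5,0) (3,2) (2,3) (3,0) [ray(-1,1) blocked at (2,3)]
B attacks (4,5): yes

Answer: yes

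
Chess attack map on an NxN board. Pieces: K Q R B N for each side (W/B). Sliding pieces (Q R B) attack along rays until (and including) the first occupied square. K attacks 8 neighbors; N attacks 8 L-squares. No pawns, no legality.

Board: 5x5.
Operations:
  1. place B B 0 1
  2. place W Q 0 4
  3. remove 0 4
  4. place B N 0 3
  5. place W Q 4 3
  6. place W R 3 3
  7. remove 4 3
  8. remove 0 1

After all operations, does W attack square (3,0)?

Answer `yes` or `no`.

Op 1: place BB@(0,1)
Op 2: place WQ@(0,4)
Op 3: remove (0,4)
Op 4: place BN@(0,3)
Op 5: place WQ@(4,3)
Op 6: place WR@(3,3)
Op 7: remove (4,3)
Op 8: remove (0,1)
Per-piece attacks for W:
  WR@(3,3): attacks (3,4) (3,2) (3,1) (3,0) (4,3) (2,3) (1,3) (0,3) [ray(-1,0) blocked at (0,3)]
W attacks (3,0): yes

Answer: yes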